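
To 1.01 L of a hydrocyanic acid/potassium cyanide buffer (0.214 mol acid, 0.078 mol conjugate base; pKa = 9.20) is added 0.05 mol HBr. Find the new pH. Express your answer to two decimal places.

pH = 8.23

After neutralization: n(HCN) = 0.264 mol, n(CN-) = 0.028 mol.
pH = pKa + log(n_CN-/n_HCN) = 9.20 + log(0.028/0.264) = 9.20 + (-0.974)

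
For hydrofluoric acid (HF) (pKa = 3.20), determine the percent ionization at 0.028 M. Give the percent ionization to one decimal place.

HF ⇌ F- + H+; let x = [H+] at equilibrium.
Ka = 10^(−3.20) = 6.31 × 10^-4
Solve x² + 0.000631x − 1.77e-05 = 0 → x = 3.90 × 10^-3 M
Fraction ionized = 3.90 × 10^-3 / 0.028 = 0.1393 → 13.9%

13.9%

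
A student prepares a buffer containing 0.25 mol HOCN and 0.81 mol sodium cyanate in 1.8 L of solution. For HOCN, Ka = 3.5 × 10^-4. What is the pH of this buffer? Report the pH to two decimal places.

pH = 3.97

pKa = −log(3.5 × 10^-4) = 3.456
Henderson–Hasselbalch: pH = pKa + log([OCN-]/[HOCN]) = 3.456 + log(0.81/0.25)
pH = 3.456 + (+0.511) = 3.97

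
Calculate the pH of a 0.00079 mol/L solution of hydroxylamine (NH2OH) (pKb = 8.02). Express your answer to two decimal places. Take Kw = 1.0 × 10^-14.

NH2OH + H2O ⇌ NH3OH+ + OH-
Kb = 10^(−8.02) = 9.55 × 10^-9
From the ICE table, Kb = x²/(0.00079 − x) = 9.55 × 10^-9.
Since Kb ≪ C₀, x ≈ √(Kb·C₀) = 2.75 × 10^-6 M.
pOH = −log(2.75 × 10^-6) = 5.56; pH = 14.00 − 5.56 = 8.44

pH = 8.44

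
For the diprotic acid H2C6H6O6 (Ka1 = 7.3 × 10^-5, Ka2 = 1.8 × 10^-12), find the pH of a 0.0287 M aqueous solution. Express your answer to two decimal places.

pH = 2.85

Since Ka1 ≫ Ka2, the first ionization dominates [H+].
Ka1 = x²/(0.0287 − x) = 7.3 × 10^-5
Solving the quadratic: x = (−Ka1 + √(Ka1² + 4·Ka1·C₀))/2 = 1.41 × 10^-3 M
pH = −log(1.41 × 10^-3) = 2.85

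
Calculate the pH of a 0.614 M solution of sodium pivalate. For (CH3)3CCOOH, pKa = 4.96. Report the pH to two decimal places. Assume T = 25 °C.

(CH3)3CCOO- is the conjugate base of the weak acid (CH3)3CCOOH.
Ka = 10^(−4.96) = 1.10 × 10^-5
Kb = Kw/Ka = 1.0×10^-14 / 1.10 × 10^-5 = 9.09 × 10^-10
From the ICE table, Kb = x²/(0.614 − x) = 9.09 × 10^-10.
Assume x ≪ 0.614: x ≈ √(9.09 × 10^-10 × 0.614) = 2.36 × 10^-5 M
pOH = −log(2.36 × 10^-5) = 4.63; pH = 14.00 − 4.63 = 9.37

pH = 9.37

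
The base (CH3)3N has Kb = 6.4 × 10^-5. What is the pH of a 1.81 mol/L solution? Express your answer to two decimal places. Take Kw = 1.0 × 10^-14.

(CH3)3N + H2O ⇌ (CH3)3NH+ + OH-
Kb = x²/(1.81 − x) = 6.4 × 10^-5
Assume x ≪ 1.81: x ≈ √(6.4 × 10^-5 × 1.81) = 1.08 × 10^-2 M
pOH = 1.97, so pH = 14.00 − pOH = 12.03

pH = 12.03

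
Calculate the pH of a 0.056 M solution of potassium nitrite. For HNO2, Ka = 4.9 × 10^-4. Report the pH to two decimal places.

pH = 8.03

NO2- is the conjugate base of the weak acid HNO2.
Kb = Kw/Ka = 1.0×10^-14 / 4.9 × 10^-4 = 2.04 × 10^-11
Kb = x²/(0.056 − x) = 2.04 × 10^-11
Neglecting x in the denominator: x = √(2.04 × 10^-11 × 0.056) = 1.07 × 10^-6 M
Check: 0.0019% ionized — well under 5%, approximation valid.
pOH = 5.97, so pH = 14.00 − pOH = 8.03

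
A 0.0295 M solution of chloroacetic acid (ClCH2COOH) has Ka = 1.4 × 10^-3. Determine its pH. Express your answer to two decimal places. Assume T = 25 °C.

pH = 2.24

ClCH2COOH ⇌ ClCH2COO- + H+
From the ICE table, Ka = x²/(0.0295 − x) = 1.4 × 10^-3.
The 5% rule fails; solving x² + Ka·x − Ka·C₀ = 0 exactly:
x = (−Ka + √(Ka² + 4·Ka·C₀))/2 = 5.76 × 10^-3 M
pH = −log(5.76 × 10^-3) = 2.24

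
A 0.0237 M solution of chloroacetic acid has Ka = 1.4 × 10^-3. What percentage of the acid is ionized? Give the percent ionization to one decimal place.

ClCH2COOH ⇌ ClCH2COO- + H+; let x = [H+] at equilibrium.
Solve x² + 0.0014x − 3.32e-05 = 0 → x = 5.10 × 10^-3 M
% ionization = x/C₀ × 100% = 5.10 × 10^-3/0.0237 × 100% = 21.5%

21.5%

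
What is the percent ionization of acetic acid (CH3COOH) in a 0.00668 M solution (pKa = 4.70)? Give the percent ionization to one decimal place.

CH3COOH ⇌ CH3COO- + H+; let x = [H+] at equilibrium.
Ka = 10^(−4.70) = 2.00 × 10^-5
Solve x² + 2e-05x − 1.34e-07 = 0 → x = 3.56 × 10^-4 M
% ionization = x/C₀ × 100% = 3.56 × 10^-4/0.00668 × 100% = 5.3%

5.3%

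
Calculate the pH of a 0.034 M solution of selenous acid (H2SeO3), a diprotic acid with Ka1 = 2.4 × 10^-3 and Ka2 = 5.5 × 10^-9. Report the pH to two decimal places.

pH = 2.10

Since Ka1 ≫ Ka2, the first ionization dominates [H+].
Ka1 = x²/(0.034 − x) = 2.4 × 10^-3
Solving the quadratic: x = (−Ka1 + √(Ka1² + 4·Ka1·C₀))/2 = 7.91 × 10^-3 M
pH = −log(7.91 × 10^-3) = 2.10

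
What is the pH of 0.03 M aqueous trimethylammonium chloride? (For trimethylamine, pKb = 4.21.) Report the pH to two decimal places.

pH = 5.66

(CH3)3NH+ is the conjugate acid of the weak base (CH3)3N.
Kb = 10^(−4.21) = 6.17 × 10^-5
Ka = Kw/Kb = 1.0×10^-14 / 6.17 × 10^-5 = 1.62 × 10^-10
From the ICE table, Ka = x²/(0.03 − x) = 1.62 × 10^-10.
Since Ka ≪ C₀, x ≈ √(Ka·C₀) = 2.20 × 10^-6 M.
pH = −log[H+] = −log(2.20 × 10^-6) = 5.66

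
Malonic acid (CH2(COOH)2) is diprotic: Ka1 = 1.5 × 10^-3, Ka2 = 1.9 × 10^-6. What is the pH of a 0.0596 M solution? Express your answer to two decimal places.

Since Ka1 ≫ Ka2, the first ionization dominates [H+].
Ka1 = x²/(0.0596 − x) = 1.5 × 10^-3
Solving the quadratic: x = (−Ka1 + √(Ka1² + 4·Ka1·C₀))/2 = 8.73 × 10^-3 M
pH = −log(8.73 × 10^-3) = 2.06

pH = 2.06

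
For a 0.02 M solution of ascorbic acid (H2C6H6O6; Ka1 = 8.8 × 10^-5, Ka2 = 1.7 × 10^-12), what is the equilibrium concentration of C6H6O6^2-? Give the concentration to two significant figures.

First ionization gives [H+] ≈ [HC6H6O6-] = 1.28 × 10^-3 M.
Second step: Ka2 = [H+][C6H6O6^2-]/[HC6H6O6-] ≈ [C6H6O6^2-] (since [H+] ≈ [HC6H6O6-]).
So [C6H6O6^2-] ≈ Ka2.

1.7 × 10^-12 M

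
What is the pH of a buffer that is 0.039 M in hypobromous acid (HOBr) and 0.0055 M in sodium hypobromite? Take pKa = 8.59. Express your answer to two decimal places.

pH = pKa + log([A⁻]/[HA]) = 8.59 + log(0.0055/0.039)
pH = 8.59 + (-0.851) = 7.74

pH = 7.74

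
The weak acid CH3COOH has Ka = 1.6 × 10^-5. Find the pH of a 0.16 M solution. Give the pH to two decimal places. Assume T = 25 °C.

pH = 2.80

CH3COOH ⇌ CH3COO- + H+
From the ICE table, Ka = [H+]²/(0.16 − [H+]) = 1.6 × 10^-5.
Neglecting [H+] in the denominator: [H+] = √(1.6 × 10^-5 × 0.16) = 1.60 × 10^-3 M
pH = −log[H+] = −log(1.60 × 10^-3) = 2.80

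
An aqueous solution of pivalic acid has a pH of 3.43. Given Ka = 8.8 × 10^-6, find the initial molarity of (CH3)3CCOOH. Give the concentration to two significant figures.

C₀ = 1.6 × 10^-2 M

[H+] = 10^(-3.43) = 3.72 × 10^-4 M = x
Ka = x²/(C₀ − x) ⇒ C₀ = x + x²/Ka
C₀ = 3.72 × 10^-4 + (3.72 × 10^-4)²/(8.8 × 10^-6) = 1.61 × 10^-2 M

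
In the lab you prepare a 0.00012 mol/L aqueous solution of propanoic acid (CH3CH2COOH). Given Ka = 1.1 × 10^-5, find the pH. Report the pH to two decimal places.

CH3CH2COOH ⇌ CH3CH2COO- + H+
From the ICE table, Ka = x²/(0.00012 − x) = 1.1 × 10^-5.
The 5% rule fails; solving x² + Ka·x − Ka·C₀ = 0 exactly:
x = (−Ka + √(Ka² + 4·Ka·C₀))/2 = 3.12 × 10^-5 M
pH = −log[H+] = −log(3.12 × 10^-5) = 4.51

pH = 4.51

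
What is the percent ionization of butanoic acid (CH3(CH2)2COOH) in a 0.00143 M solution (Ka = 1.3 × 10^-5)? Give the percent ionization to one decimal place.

9.1%

CH3(CH2)2COOH ⇌ CH3(CH2)2COO- + H+; let x = [H+] at equilibrium.
Ka = x²/(C₀ − x); solving the quadratic gives x = 1.30 × 10^-4 M.
% ionization = x/C₀ × 100% = 1.30 × 10^-4/0.00143 × 100% = 9.1%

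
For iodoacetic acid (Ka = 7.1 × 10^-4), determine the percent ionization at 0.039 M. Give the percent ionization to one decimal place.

12.6%

ICH2COOH ⇌ ICH2COO- + H+; let x = [H+] at equilibrium.
Solve x² + 0.00071x − 2.77e-05 = 0 → x = 4.92 × 10^-3 M
Fraction ionized = 4.92 × 10^-3 / 0.039 = 0.1262 → 12.6%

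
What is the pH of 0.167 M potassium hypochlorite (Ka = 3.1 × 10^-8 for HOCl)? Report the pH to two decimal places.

OCl- is the conjugate base of the weak acid HOCl.
Kb = Kw/Ka = 1.0×10^-14 / 3.1 × 10^-8 = 3.23 × 10^-7
Kb = [OH-]²/(0.167 − [OH-]) = 3.23 × 10^-7
Assume [OH-] ≪ 0.167: [OH-] ≈ √(3.23 × 10^-7 × 0.167) = 2.32 × 10^-4 M
pOH = 3.63, so pH = 14.00 − pOH = 10.37

pH = 10.37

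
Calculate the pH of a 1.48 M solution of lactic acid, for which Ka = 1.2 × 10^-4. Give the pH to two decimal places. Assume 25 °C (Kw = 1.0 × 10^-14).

pH = 1.88

CH3CH(OH)COOH ⇌ CH3CH(OH)COO- + H+
Ka = x²/(1.48 − x) = 1.2 × 10^-4
Neglecting x in the denominator: x = √(1.2 × 10^-4 × 1.48) = 1.33 × 10^-2 M
Check: 0.9% ionized — well under 5%, approximation valid.
pH = −log(1.33 × 10^-2) = 1.88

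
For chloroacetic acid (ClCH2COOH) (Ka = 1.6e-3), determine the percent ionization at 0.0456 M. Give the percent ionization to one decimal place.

17.1%

ClCH2COOH ⇌ ClCH2COO- + H+; let x = [H+] at equilibrium.
Solve x² + 0.0016x − 7.3e-05 = 0 → x = 7.78 × 10^-3 M
Fraction ionized = 7.78 × 10^-3 / 0.0456 = 0.1706 → 17.1%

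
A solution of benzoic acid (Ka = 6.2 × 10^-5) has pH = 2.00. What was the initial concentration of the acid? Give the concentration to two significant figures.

C₀ = 1.6 M

[H+] = 10^(-2.00) = 1.00 × 10^-2 M = x
Ka = x²/(C₀ − x) ⇒ C₀ = x + x²/Ka
C₀ = 1.00 × 10^-2 + (1.00 × 10^-2)²/(6.2 × 10^-5) = 1.62 M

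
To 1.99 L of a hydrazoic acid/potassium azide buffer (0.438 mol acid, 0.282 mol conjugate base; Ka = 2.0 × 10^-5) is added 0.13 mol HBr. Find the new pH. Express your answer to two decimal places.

After neutralization: n(HN3) = 0.568 mol, n(N3-) = 0.152 mol.
pKa = −log(2.0 × 10^-5) = 4.699
pH = pKa + log(n_N3-/n_HN3) = 4.699 + log(0.152/0.568) = 4.699 + (-0.573)

pH = 4.13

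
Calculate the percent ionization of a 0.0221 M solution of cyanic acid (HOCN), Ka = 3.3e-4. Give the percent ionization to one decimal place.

11.5%

HOCN ⇌ OCN- + H+; let x = [H+] at equilibrium.
Solve x² + 0.00033x − 7.29e-06 = 0 → x = 2.54 × 10^-3 M
Fraction ionized = 2.54 × 10^-3 / 0.0221 = 0.1149 → 11.5%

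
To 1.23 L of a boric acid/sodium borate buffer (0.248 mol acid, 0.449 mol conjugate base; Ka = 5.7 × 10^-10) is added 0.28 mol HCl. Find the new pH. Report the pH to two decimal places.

Added H+ converts B(OH)4- to B(OH)3: B(OH)3 → 0.528 mol, B(OH)4- → 0.169 mol.
pKa = −log(5.7 × 10^-10) = 9.244
pH = pKa + log(n_B(OH)4-/n_B(OH)3) = 9.244 + log(0.169/0.528) = 9.244 + (-0.495)

pH = 8.75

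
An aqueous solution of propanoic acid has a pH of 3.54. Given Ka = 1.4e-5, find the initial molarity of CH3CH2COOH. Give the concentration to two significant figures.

C₀ = 6.2 × 10^-3 M

[H+] = 10^(-3.54) = 2.88 × 10^-4 M = x
Ka = x²/(C₀ − x) ⇒ C₀ = x + x²/Ka
C₀ = 2.88 × 10^-4 + (2.88 × 10^-4)²/(1.4 × 10^-5) = 6.21 × 10^-3 M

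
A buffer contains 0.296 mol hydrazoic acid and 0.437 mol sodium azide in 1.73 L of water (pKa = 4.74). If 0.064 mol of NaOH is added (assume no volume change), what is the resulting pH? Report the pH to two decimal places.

After neutralization: n(HN3) = 0.232 mol, n(N3-) = 0.501 mol.
pH = pKa + log([A⁻]/[HA]) = 4.74 + log(0.501/0.232) = 4.74 +0.334

pH = 5.07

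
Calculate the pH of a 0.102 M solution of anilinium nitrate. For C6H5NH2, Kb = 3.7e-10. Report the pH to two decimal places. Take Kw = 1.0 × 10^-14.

C6H5NH3+ is the conjugate acid of the weak base C6H5NH2.
Ka = Kw/Kb = 1.0×10^-14 / 3.7 × 10^-10 = 2.70 × 10^-5
Ka = [H+]²/(0.102 − [H+]) = 2.70 × 10^-5
Since Ka ≪ C₀, [H+] ≈ √(Ka·C₀) = 1.66 × 10^-3 M.
pH = −log[H+] = −log(1.66 × 10^-3) = 2.78

pH = 2.78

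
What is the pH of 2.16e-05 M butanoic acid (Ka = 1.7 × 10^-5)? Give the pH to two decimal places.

CH3(CH2)2COOH ⇌ CH3(CH2)2COO- + H+
From the ICE table, Ka = [H+]²/(2.16e-05 − [H+]) = 1.7 × 10^-5.
Here C₀/Ka ≈ 1.27, so the small-[H+] approximation fails. Use the quadratic:
[H+] = (−Ka + √(Ka² + 4·Ka·C₀))/2 = 1.25 × 10^-5 M
pH = −log(1.25 × 10^-5) = 4.90

pH = 4.90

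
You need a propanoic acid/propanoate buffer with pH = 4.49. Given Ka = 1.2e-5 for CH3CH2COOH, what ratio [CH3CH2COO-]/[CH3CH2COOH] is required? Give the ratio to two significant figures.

ratio = 0.37

pKa = -log(1.2 × 10^-5) = 4.921
pH = pKa + log(r) ⇒ log(r) = 4.49 − 4.921 = -0.431
r = [CH3CH2COO-]/[CH3CH2COOH] = 10^(-0.431) = 0.371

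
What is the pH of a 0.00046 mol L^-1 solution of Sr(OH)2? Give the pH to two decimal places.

pH = 10.96

Sr(OH)2 is a strong base (each formula unit releases 2 OH-); [OH-] = 0.00092 M.
pOH = -log(0.00092) = 3.04
pH = 14.00 - 3.04 = 10.96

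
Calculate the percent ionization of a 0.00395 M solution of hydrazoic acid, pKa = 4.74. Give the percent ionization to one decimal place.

HN3 ⇌ N3- + H+; let x = [H+] at equilibrium.
Ka = 10^(−4.74) = 1.82 × 10^-5
Solve x² + 1.82e-05x − 7.19e-08 = 0 → x = 2.59 × 10^-4 M
Fraction ionized = 2.59 × 10^-4 / 0.00395 = 0.0656 → 6.6%

6.6%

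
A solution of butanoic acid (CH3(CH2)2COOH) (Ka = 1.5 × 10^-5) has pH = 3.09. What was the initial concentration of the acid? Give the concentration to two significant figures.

[H+] = 10^(-3.09) = 8.13 × 10^-4 M = x
Ka = x²/(C₀ − x) ⇒ C₀ = x + x²/Ka
C₀ = 8.13 × 10^-4 + (8.13 × 10^-4)²/(1.5 × 10^-5) = 4.49 × 10^-2 M

C₀ = 4.5 × 10^-2 M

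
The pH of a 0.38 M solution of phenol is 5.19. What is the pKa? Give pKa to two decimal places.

[H+] = 10^(-5.19) = 6.46 × 10^-6 M
At equilibrium [HA] = 0.38 − 6.46 × 10^-6 = 3.80 × 10^-1 M
Ka = [H+][A-]/[HA] = (6.46 × 10^-6)² / 3.80 × 10^-1 = 1.10 × 10^-10
pKa = -log(1.10 × 10^-10) = 9.96

pKa = 9.96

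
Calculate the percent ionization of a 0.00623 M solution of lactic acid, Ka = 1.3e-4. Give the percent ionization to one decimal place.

CH3CH(OH)COOH ⇌ CH3CH(OH)COO- + H+; let x = [H+] at equilibrium.
Solve x² + 0.00013x − 8.1e-07 = 0 → x = 8.37 × 10^-4 M
% ionization = x/C₀ × 100% = 8.37 × 10^-4/0.00623 × 100% = 13.4%

13.4%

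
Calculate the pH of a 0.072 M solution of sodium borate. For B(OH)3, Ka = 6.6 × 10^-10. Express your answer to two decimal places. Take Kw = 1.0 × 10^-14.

pH = 11.02

B(OH)4- is the conjugate base of the weak acid B(OH)3.
Kb = Kw/Ka = 1.0×10^-14 / 6.6 × 10^-10 = 1.52 × 10^-5
Kb = [OH-]²/(0.072 − [OH-]) = 1.52 × 10^-5
Assume [OH-] ≪ 0.072: [OH-] ≈ √(1.52 × 10^-5 × 0.072) = 1.05 × 10^-3 M
Check: 1.5% ionized — well under 5%, approximation valid.
pOH = 2.98, so pH = 14.00 − pOH = 11.02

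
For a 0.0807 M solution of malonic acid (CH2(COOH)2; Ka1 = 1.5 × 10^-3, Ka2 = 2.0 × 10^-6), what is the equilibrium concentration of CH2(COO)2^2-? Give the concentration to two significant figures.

2.0 × 10^-6 M

First ionization gives [H+] ≈ [CH2(COOH)COO-] = 1.03 × 10^-2 M.
Second step: Ka2 = [H+][CH2(COO)2^2-]/[CH2(COOH)COO-] ≈ [CH2(COO)2^2-] (since [H+] ≈ [CH2(COOH)COO-]).
So [CH2(COO)2^2-] ≈ Ka2.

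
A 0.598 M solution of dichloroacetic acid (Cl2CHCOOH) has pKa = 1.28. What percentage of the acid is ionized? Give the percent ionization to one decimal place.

Cl2CHCOOH ⇌ Cl2CHCOO- + H+; let x = [H+] at equilibrium.
Ka = 10^(−1.28) = 5.25 × 10^-2
Ka = x²/(C₀ − x); solving the quadratic gives x = 1.53 × 10^-1 M.
% ionization = x/C₀ × 100% = 1.53 × 10^-1/0.598 × 100% = 25.6%

25.6%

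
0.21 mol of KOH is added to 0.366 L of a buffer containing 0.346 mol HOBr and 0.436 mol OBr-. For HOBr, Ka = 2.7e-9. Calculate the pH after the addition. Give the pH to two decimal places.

After neutralization: n(HOBr) = 0.136 mol, n(OBr-) = 0.646 mol.
pKa = −log(2.7 × 10^-9) = 8.569
pH = pKa + log(n_OBr-/n_HOBr) = 8.569 + log(0.646/0.136) = 8.569 + (+0.677)

pH = 9.25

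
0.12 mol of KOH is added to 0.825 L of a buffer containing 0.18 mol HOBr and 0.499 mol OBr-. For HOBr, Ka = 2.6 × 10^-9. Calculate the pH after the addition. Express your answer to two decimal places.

After neutralization: n(HOBr) = 0.06 mol, n(OBr-) = 0.619 mol.
pKa = −log(2.6 × 10^-9) = 8.585
pH = pKa + log(n_OBr-/n_HOBr) = 8.585 + log(0.619/0.06) = 8.585 + (+1.014)

pH = 9.60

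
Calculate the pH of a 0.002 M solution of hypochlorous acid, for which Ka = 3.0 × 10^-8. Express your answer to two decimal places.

HOCl ⇌ OCl- + H+
Let x = [H+] at equilibrium. Ka = x²/(0.002 − x).
Since Ka ≪ C₀, x ≈ √(Ka·C₀) = 7.75 × 10^-6 M.
pH = −log(7.75 × 10^-6) = 5.11

pH = 5.11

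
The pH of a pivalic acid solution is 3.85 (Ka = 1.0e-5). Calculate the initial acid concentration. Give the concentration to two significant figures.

[H+] = 10^(-3.85) = 1.41 × 10^-4 M = x
Ka = x²/(C₀ − x) ⇒ C₀ = x + x²/Ka
C₀ = 1.41 × 10^-4 + (1.41 × 10^-4)²/(1.0 × 10^-5) = 2.13 × 10^-3 M

C₀ = 2.1 × 10^-3 M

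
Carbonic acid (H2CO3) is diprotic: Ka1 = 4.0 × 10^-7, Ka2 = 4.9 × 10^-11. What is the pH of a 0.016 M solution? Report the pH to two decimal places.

pH = 4.10

Since Ka1 ≫ Ka2, the first ionization dominates [H+].
Ka1 = x²/(0.016 − x) = 4.0 × 10^-7
x ≈ √(4.0 × 10^-7 × 0.016) = 8.00 × 10^-5 M
pH = −log(8.00 × 10^-5) = 4.10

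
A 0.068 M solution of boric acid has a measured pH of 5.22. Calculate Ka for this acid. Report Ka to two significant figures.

Ka = 5.3 × 10^-10

[H+] = 10^(-5.22) = 6.03 × 10^-6 M
At equilibrium [HA] = 0.068 − 6.03 × 10^-6 = 6.80 × 10^-2 M
Ka = [H+][A-]/[HA] = (6.03 × 10^-6)² / 6.80 × 10^-2 = 5.3 × 10^-10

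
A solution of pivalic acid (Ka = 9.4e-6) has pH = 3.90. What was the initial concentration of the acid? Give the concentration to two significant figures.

C₀ = 1.8 × 10^-3 M

[H+] = 10^(-3.90) = 1.26 × 10^-4 M = x
Ka = x²/(C₀ − x) ⇒ C₀ = x + x²/Ka
C₀ = 1.26 × 10^-4 + (1.26 × 10^-4)²/(9.4 × 10^-6) = 1.81 × 10^-3 M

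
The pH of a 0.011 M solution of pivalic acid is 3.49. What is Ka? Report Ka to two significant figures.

Ka = 9.8 × 10^-6

[H+] = 10^(-3.49) = 3.24 × 10^-4 M
At equilibrium [HA] = 0.011 − 3.24 × 10^-4 = 1.07 × 10^-2 M
Ka = [H+][A-]/[HA] = (3.24 × 10^-4)² / 1.07 × 10^-2 = 9.8 × 10^-6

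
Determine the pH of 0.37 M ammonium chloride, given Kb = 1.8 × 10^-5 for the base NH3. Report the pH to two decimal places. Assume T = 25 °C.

NH4+ is the conjugate acid of the weak base NH3.
Ka = Kw/Kb = 1.0×10^-14 / 1.8 × 10^-5 = 5.56 × 10^-10
From the ICE table, Ka = [H+]²/(0.37 − [H+]) = 5.56 × 10^-10.
Since Ka ≪ C₀, [H+] ≈ √(Ka·C₀) = 1.43 × 10^-5 M.
([H+]/C₀ = 0.0039% < 5%, so the approximation holds.)
pH = −log[H+] = −log(1.43 × 10^-5) = 4.84

pH = 4.84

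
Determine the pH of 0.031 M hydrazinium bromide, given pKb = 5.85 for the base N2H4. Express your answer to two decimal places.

N2H5+ is the conjugate acid of the weak base N2H4.
Kb = 10^(−5.85) = 1.41 × 10^-6
Ka = Kw/Kb = 1.0×10^-14 / 1.41 × 10^-6 = 7.09 × 10^-9
From the ICE table, Ka = x²/(0.031 − x) = 7.09 × 10^-9.
Neglecting x in the denominator: x = √(7.09 × 10^-9 × 0.031) = 1.48 × 10^-5 M
pH = −log(1.48 × 10^-5) = 4.83

pH = 4.83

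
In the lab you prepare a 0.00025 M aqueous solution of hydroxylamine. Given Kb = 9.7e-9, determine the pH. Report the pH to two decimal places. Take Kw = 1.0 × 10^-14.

NH2OH + H2O ⇌ NH3OH+ + OH-
From the ICE table, Kb = x²/(0.00025 − x) = 9.7 × 10^-9.
Neglecting x in the denominator: x = √(9.7 × 10^-9 × 0.00025) = 1.56 × 10^-6 M
Check: 0.62% ionized — well under 5%, approximation valid.
pOH = 5.81, so pH = 14.00 − pOH = 8.19

pH = 8.19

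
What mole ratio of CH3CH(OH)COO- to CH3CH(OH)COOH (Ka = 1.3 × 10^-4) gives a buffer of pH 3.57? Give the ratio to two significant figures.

ratio = 0.48

pKa = -log(1.3 × 10^-4) = 3.886
pH = pKa + log(r) ⇒ log(r) = 3.57 − 3.886 = -0.316
r = [CH3CH(OH)COO-]/[CH3CH(OH)COOH] = 10^(-0.316) = 0.483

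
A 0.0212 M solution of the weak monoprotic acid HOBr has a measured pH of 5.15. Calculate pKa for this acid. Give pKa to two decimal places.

[H+] = 10^(-5.15) = 7.08 × 10^-6 M
At equilibrium [HA] = 0.0212 − 7.08 × 10^-6 = 2.12 × 10^-2 M
Ka = [H+][A-]/[HA] = (7.08 × 10^-6)² / 2.12 × 10^-2 = 2.36 × 10^-9
pKa = -log(2.36 × 10^-9) = 8.63

pKa = 8.63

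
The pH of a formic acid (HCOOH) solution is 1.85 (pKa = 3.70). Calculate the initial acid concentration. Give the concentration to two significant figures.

C₀ = 1.0 M

[H+] = 10^(-1.85) = 1.41 × 10^-2 M = x
Ka = 10^(−3.70) = 2.00 × 10^-4
Ka = x²/(C₀ − x) ⇒ C₀ = x + x²/Ka
C₀ = 1.41 × 10^-2 + (1.41 × 10^-2)²/(2.00 × 10^-4) = 1.01 M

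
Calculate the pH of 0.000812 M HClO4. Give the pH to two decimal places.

pH = 3.09

HClO4 is a strong acid and dissociates completely, so [H+] = 0.000812 M.
pH = -log(0.000812) = 3.09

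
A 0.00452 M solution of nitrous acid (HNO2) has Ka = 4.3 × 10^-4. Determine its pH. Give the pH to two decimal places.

HNO2 ⇌ NO2- + H+
From the ICE table, Ka = [H+]²/(0.00452 − [H+]) = 4.3 × 10^-4.
Here C₀/Ka ≈ 10.5, so the small-[H+] approximation fails. Use the quadratic:
[H+] = (−Ka + √(Ka² + 4·Ka·C₀))/2 = 1.20 × 10^-3 M
pH = −log[H+] = −log(1.20 × 10^-3) = 2.92

pH = 2.92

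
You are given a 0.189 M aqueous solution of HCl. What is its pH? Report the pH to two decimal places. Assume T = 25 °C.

HCl is a strong acid and dissociates completely, so [H+] = 0.189 M.
pH = -log(0.189) = 0.72

pH = 0.72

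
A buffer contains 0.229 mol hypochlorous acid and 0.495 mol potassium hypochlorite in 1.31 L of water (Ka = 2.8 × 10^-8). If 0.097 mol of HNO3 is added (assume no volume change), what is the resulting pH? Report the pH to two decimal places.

pH = 7.64

Added H+ converts OCl- to HOCl: HOCl → 0.326 mol, OCl- → 0.398 mol.
pKa = −log(2.8 × 10^-8) = 7.553
pH = pKa + log([A⁻]/[HA]) = 7.553 + log(0.398/0.326) = 7.553 +0.087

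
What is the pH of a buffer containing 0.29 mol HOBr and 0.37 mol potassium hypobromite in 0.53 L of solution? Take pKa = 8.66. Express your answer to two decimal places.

pH = 8.77

pH = pKa + log([A⁻]/[HA]) = 8.66 + log(0.37/0.29)
pH = 8.66 + (+0.106) = 8.77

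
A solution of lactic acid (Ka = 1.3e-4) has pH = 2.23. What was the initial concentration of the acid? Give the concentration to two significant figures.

C₀ = 2.7 × 10^-1 M

[H+] = 10^(-2.23) = 5.89 × 10^-3 M = x
Ka = x²/(C₀ − x) ⇒ C₀ = x + x²/Ka
C₀ = 5.89 × 10^-3 + (5.89 × 10^-3)²/(1.3 × 10^-4) = 2.73 × 10^-1 M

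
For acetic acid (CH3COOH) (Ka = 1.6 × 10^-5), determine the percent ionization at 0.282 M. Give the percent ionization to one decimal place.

0.8%

CH3COOH ⇌ CH3COO- + H+; let x = [H+] at equilibrium.
x ≈ √(Ka·C₀) = √(1.6 × 10^-5 × 0.282) = 2.12 × 10^-3 M
% ionization = x/C₀ × 100% = 2.12 × 10^-3/0.282 × 100% = 0.8%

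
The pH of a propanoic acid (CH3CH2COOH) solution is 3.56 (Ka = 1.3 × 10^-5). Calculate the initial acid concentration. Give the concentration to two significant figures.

[H+] = 10^(-3.56) = 2.75 × 10^-4 M = x
Ka = x²/(C₀ − x) ⇒ C₀ = x + x²/Ka
C₀ = 2.75 × 10^-4 + (2.75 × 10^-4)²/(1.3 × 10^-5) = 6.09 × 10^-3 M

C₀ = 6.1 × 10^-3 M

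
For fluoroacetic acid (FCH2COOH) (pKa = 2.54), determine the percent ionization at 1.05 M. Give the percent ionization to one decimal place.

5.1%

FCH2COOH ⇌ FCH2COO- + H+; let x = [H+] at equilibrium.
Ka = 10^(−2.54) = 2.88 × 10^-3
Solve x² + 0.00288x − 0.00302 = 0 → x = 5.36 × 10^-2 M
% ionization = x/C₀ × 100% = 5.36 × 10^-2/1.05 × 100% = 5.1%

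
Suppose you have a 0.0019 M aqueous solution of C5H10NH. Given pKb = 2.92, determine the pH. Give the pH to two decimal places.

pH = 11.01

C5H10NH + H2O ⇌ C5H10NH2+ + OH-
Kb = 10^(−2.92) = 1.20 × 10^-3
Let x = [OH-] at equilibrium. Kb = x²/(0.0019 − x).
x is not negligible relative to C₀; solve x² + 0.0012·x − 2.28e-06 = 0.
x = [−0.0012 + √(0.0012² + 9.12e-06)]/2 = 1.02 × 10^-3 M
pOH = −log(1.02 × 10^-3) = 2.99; pH = 14.00 − 2.99 = 11.01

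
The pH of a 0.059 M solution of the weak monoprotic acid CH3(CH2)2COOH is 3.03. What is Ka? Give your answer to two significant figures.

[H+] = 10^(-3.03) = 9.33 × 10^-4 M
At equilibrium [HA] = 0.059 − 9.33 × 10^-4 = 5.81 × 10^-2 M
Ka = [H+][A-]/[HA] = (9.33 × 10^-4)² / 5.81 × 10^-2 = 1.5 × 10^-5

Ka = 1.5 × 10^-5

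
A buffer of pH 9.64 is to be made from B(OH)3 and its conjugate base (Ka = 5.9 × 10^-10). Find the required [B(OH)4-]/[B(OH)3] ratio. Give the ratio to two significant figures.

pKa = -log(5.9 × 10^-10) = 9.229
pH = pKa + log(r) ⇒ log(r) = 9.64 − 9.229 = +0.411
r = [B(OH)4-]/[B(OH)3] = 10^(+0.411) = 2.58

ratio = 2.6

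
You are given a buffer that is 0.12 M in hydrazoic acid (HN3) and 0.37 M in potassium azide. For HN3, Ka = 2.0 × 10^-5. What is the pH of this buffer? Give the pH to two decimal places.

pKa = −log(2.0 × 10^-5) = 4.699
Using pH = pKa + log([base]/[acid]) with [base]/[acid] = 0.37/0.12:
pH = 4.699 + (+0.489) = 5.19

pH = 5.19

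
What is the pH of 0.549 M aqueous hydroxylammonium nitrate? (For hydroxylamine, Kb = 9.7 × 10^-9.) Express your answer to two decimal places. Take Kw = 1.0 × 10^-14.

pH = 3.12

NH3OH+ is the conjugate acid of the weak base NH2OH.
Ka = Kw/Kb = 1.0×10^-14 / 9.7 × 10^-9 = 1.03 × 10^-6
From the ICE table, Ka = [H+]²/(0.549 − [H+]) = 1.03 × 10^-6.
Neglecting [H+] in the denominator: [H+] = √(1.03 × 10^-6 × 0.549) = 7.52 × 10^-4 M
Check: 0.14% ionized — well under 5%, approximation valid.
pH = −log[H+] = −log(7.52 × 10^-4) = 3.12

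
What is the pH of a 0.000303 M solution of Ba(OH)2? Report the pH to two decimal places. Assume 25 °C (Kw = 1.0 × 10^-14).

Ba(OH)2 is a strong base (each formula unit releases 2 OH-); [OH-] = 0.000606 M.
pOH = -log(0.000606) = 3.22
pH = 14.00 - 3.22 = 10.78

pH = 10.78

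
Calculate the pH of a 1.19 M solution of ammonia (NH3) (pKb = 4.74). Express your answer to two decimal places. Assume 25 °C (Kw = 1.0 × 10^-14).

NH3 + H2O ⇌ NH4+ + OH-
Kb = 10^(−4.74) = 1.82 × 10^-5
From the ICE table, Kb = [OH-]²/(1.19 − [OH-]) = 1.82 × 10^-5.
Neglecting [OH-] in the denominator: [OH-] = √(1.82 × 10^-5 × 1.19) = 4.65 × 10^-3 M
([OH-]/C₀ = 0.39% < 5%, so the approximation holds.)
pOH = −log(4.65 × 10^-3) = 2.33; pH = 14.00 − 2.33 = 11.67

pH = 11.67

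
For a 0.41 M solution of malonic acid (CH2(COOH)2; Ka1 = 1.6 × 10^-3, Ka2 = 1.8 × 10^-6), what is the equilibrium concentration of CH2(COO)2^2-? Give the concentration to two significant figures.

First ionization gives [H+] ≈ [CH2(COOH)COO-] = 2.48 × 10^-2 M.
Second step: Ka2 = [H+][CH2(COO)2^2-]/[CH2(COOH)COO-] ≈ [CH2(COO)2^2-] (since [H+] ≈ [CH2(COOH)COO-]).
So [CH2(COO)2^2-] ≈ Ka2.

1.8 × 10^-6 M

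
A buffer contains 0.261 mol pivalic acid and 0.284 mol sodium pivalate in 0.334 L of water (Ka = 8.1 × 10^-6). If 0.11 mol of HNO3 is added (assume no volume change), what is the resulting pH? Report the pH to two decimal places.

After neutralization: n((CH3)3CCOOH) = 0.371 mol, n((CH3)3CCOO-) = 0.174 mol.
pKa = −log(8.1 × 10^-6) = 5.092
pH = pKa + log([A⁻]/[HA]) = 5.092 + log(0.174/0.371) = 5.092 -0.329

pH = 4.76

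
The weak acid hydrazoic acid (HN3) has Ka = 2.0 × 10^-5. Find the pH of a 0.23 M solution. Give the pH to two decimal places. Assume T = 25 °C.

pH = 2.67

HN3 ⇌ N3- + H+
From the ICE table, Ka = [H+]²/(0.23 − [H+]) = 2.0 × 10^-5.
Since Ka ≪ C₀, [H+] ≈ √(Ka·C₀) = 2.14 × 10^-3 M.
pH = −log[H+] = −log(2.14 × 10^-3) = 2.67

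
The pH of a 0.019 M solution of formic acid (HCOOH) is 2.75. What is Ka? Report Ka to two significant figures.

[H+] = 10^(-2.75) = 1.78 × 10^-3 M
At equilibrium [HA] = 0.019 − 1.78 × 10^-3 = 1.72 × 10^-2 M
Ka = [H+][A-]/[HA] = (1.78 × 10^-3)² / 1.72 × 10^-2 = 1.8 × 10^-4

Ka = 1.8 × 10^-4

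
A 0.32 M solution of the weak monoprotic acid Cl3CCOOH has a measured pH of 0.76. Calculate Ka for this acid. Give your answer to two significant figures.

[H+] = 10^(-0.76) = 1.74 × 10^-1 M
At equilibrium [HA] = 0.32 − 1.74 × 10^-1 = 1.46 × 10^-1 M
Ka = [H+][A-]/[HA] = (1.74 × 10^-1)² / 1.46 × 10^-1 = 2.1 × 10^-1

Ka = 2.1 × 10^-1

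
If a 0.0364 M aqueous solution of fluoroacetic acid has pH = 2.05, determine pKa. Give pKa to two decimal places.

[H+] = 10^(-2.05) = 8.91 × 10^-3 M
At equilibrium [HA] = 0.0364 − 8.91 × 10^-3 = 2.75 × 10^-2 M
Ka = [H+][A-]/[HA] = (8.91 × 10^-3)² / 2.75 × 10^-2 = 2.89 × 10^-3
pKa = -log(2.89 × 10^-3) = 2.54

pKa = 2.54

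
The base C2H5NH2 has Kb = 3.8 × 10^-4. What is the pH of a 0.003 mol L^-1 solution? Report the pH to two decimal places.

C2H5NH2 + H2O ⇌ C2H5NH3+ + OH-
From the ICE table, Kb = [OH-]²/(0.003 − [OH-]) = 3.8 × 10^-4.
[OH-] is not negligible relative to C₀; solve [OH-]² + 0.00038·[OH-] − 1.14e-06 = 0.
[OH-] = (−Kb + √(Kb² + 4·Kb·C₀))/2 = 8.94 × 10^-4 M
pOH = −log(8.94 × 10^-4) = 3.05; pH = 14.00 − 3.05 = 10.95

pH = 10.95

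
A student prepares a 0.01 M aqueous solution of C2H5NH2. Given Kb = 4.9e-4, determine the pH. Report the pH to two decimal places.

C2H5NH2 + H2O ⇌ C2H5NH3+ + OH-
From the ICE table, Kb = x²/(0.01 − x) = 4.9 × 10^-4.
x is not negligible relative to C₀; solve x² + 0.00049·x − 4.9e-06 = 0.
x = [−0.00049 + √(0.00049² + 1.96e-05)]/2 = 1.98 × 10^-3 M
pOH = −log(1.98 × 10^-3) = 2.70; pH = 14.00 − 2.70 = 11.30

pH = 11.30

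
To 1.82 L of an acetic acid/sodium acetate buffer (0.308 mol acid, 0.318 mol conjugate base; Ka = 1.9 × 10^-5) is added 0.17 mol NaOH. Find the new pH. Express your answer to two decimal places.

pH = 5.27

After neutralization: n(CH3COOH) = 0.138 mol, n(CH3COO-) = 0.488 mol.
pKa = −log(1.9 × 10^-5) = 4.721
pH = pKa + log(n_CH3COO-/n_CH3COOH) = 4.721 + log(0.488/0.138) = 4.721 + (+0.549)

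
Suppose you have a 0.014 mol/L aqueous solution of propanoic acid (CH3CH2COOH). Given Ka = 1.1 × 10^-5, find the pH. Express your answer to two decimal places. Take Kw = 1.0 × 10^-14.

pH = 3.41

CH3CH2COOH ⇌ CH3CH2COO- + H+
From the ICE table, Ka = [H+]²/(0.014 − [H+]) = 1.1 × 10^-5.
Assume [H+] ≪ 0.014: [H+] ≈ √(1.1 × 10^-5 × 0.014) = 3.92 × 10^-4 M
pH = −log[H+] = −log(3.92 × 10^-4) = 3.41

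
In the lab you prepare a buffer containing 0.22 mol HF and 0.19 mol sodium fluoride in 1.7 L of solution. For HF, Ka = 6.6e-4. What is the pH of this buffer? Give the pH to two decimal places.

pH = 3.12

pKa = −log(6.6 × 10^-4) = 3.180
pH = pKa + log([A⁻]/[HA]) = 3.180 + log(0.19/0.22)
pH = 3.180 + (-0.064) = 3.12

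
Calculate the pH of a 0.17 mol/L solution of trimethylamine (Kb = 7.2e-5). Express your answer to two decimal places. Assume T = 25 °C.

pH = 11.54

(CH3)3N + H2O ⇌ (CH3)3NH+ + OH-
Let x = [OH-] at equilibrium. Kb = x²/(0.17 − x).
Since Kb ≪ C₀, x ≈ √(Kb·C₀) = 3.50 × 10^-3 M.
pOH = −log(3.50 × 10^-3) = 2.46; pH = 14.00 − 2.46 = 11.54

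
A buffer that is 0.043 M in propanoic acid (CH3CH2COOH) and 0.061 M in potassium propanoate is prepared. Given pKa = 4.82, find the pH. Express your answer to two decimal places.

pH = 4.97

Henderson–Hasselbalch: pH = pKa + log([CH3CH2COO-]/[CH3CH2COOH]) = 4.82 + log(0.061/0.043)
pH = 4.82 + (+0.152) = 4.97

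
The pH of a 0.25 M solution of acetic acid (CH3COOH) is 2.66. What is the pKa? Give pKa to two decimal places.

[H+] = 10^(-2.66) = 2.19 × 10^-3 M
At equilibrium [HA] = 0.25 − 2.19 × 10^-3 = 2.48 × 10^-1 M
Ka = [H+][A-]/[HA] = (2.19 × 10^-3)² / 2.48 × 10^-1 = 1.93 × 10^-5
pKa = -log(1.93 × 10^-5) = 4.71

pKa = 4.71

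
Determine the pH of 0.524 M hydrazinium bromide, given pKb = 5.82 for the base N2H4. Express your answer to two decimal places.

pH = 4.23

N2H5+ is the conjugate acid of the weak base N2H4.
Kb = 10^(−5.82) = 1.51 × 10^-6
Ka = Kw/Kb = 1.0×10^-14 / 1.51 × 10^-6 = 6.62 × 10^-9
Ka = [H+]²/(0.524 − [H+]) = 6.62 × 10^-9
Neglecting [H+] in the denominator: [H+] = √(6.62 × 10^-9 × 0.524) = 5.89 × 10^-5 M
pH = −log[H+] = −log(5.89 × 10^-5) = 4.23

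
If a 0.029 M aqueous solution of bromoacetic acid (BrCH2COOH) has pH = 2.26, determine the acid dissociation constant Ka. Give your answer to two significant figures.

Ka = 1.3 × 10^-3

[H+] = 10^(-2.26) = 5.50 × 10^-3 M
At equilibrium [HA] = 0.029 − 5.50 × 10^-3 = 2.35 × 10^-2 M
Ka = [H+][A-]/[HA] = (5.50 × 10^-3)² / 2.35 × 10^-2 = 1.3 × 10^-3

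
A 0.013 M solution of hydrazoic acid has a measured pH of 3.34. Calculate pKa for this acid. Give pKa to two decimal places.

[H+] = 10^(-3.34) = 4.57 × 10^-4 M
At equilibrium [HA] = 0.013 − 4.57 × 10^-4 = 1.25 × 10^-2 M
Ka = [H+][A-]/[HA] = (4.57 × 10^-4)² / 1.25 × 10^-2 = 1.67 × 10^-5
pKa = -log(1.67 × 10^-5) = 4.78

pKa = 4.78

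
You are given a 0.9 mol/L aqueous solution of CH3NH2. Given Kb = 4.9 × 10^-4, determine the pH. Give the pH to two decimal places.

CH3NH2 + H2O ⇌ CH3NH3+ + OH-
Kb = x²/(0.9 − x) = 4.9 × 10^-4
Since Kb ≪ C₀, x ≈ √(Kb·C₀) = 2.10 × 10^-2 M.
pOH = −log(2.10 × 10^-2) = 1.68; pH = 14.00 − 1.68 = 12.32

pH = 12.32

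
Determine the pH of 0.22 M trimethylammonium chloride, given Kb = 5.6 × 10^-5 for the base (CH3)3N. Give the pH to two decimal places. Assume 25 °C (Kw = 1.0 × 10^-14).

(CH3)3NH+ is the conjugate acid of the weak base (CH3)3N.
Ka = Kw/Kb = 1.0×10^-14 / 5.6 × 10^-5 = 1.79 × 10^-10
Let x = [H+] at equilibrium. Ka = x²/(0.22 − x).
Since Ka ≪ C₀, x ≈ √(Ka·C₀) = 6.28 × 10^-6 M.
Check: 0.0029% ionized — well under 5%, approximation valid.
pH = −log[H+] = −log(6.28 × 10^-6) = 5.20

pH = 5.20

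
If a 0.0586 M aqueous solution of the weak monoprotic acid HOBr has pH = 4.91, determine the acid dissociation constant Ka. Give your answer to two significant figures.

Ka = 2.6 × 10^-9

[H+] = 10^(-4.91) = 1.23 × 10^-5 M
At equilibrium [HA] = 0.0586 − 1.23 × 10^-5 = 5.86 × 10^-2 M
Ka = [H+][A-]/[HA] = (1.23 × 10^-5)² / 5.86 × 10^-2 = 2.6 × 10^-9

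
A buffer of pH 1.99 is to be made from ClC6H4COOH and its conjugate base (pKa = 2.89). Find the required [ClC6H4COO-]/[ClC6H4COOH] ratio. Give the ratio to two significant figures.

ratio = 0.13

pH = pKa + log(r) ⇒ log(r) = 1.99 − 2.89 = -0.90
r = [ClC6H4COO-]/[ClC6H4COOH] = 10^(-0.90) = 0.126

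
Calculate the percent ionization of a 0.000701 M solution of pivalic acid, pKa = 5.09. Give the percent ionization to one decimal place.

(CH3)3CCOOH ⇌ (CH3)3CCOO- + H+; let x = [H+] at equilibrium.
Ka = 10^(−5.09) = 8.13 × 10^-6
Ka = x²/(C₀ − x); solving the quadratic gives x = 7.15 × 10^-5 M.
Fraction ionized = 7.15 × 10^-5 / 0.000701 = 0.1020 → 10.2%

10.2%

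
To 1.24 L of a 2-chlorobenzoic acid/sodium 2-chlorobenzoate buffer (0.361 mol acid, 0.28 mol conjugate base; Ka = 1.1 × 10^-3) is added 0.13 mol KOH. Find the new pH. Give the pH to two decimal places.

pH = 3.21

After neutralization: n(ClC6H4COOH) = 0.231 mol, n(ClC6H4COO-) = 0.41 mol.
pKa = −log(1.1 × 10^-3) = 2.959
Henderson–Hasselbalch with mole ratio 0.41/0.231: pH = 2.959 + (+0.249)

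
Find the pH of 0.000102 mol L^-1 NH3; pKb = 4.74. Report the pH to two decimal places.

pH = 9.54

NH3 + H2O ⇌ NH4+ + OH-
Kb = 10^(−4.74) = 1.82 × 10^-5
Kb = [OH-]²/(0.000102 − [OH-]) = 1.82 × 10^-5
[OH-] is not negligible relative to C₀; solve [OH-]² + 1.82e-05·[OH-] − 1.86e-09 = 0.
[OH-] = [−1.82e-05 + √(1.82e-05² + 7.43e-09)]/2 = 3.49 × 10^-5 M
pOH = 4.46, so pH = 14.00 − pOH = 9.54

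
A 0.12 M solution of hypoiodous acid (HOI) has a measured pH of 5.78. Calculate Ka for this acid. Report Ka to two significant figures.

[H+] = 10^(-5.78) = 1.66 × 10^-6 M
At equilibrium [HA] = 0.12 − 1.66 × 10^-6 = 1.20 × 10^-1 M
Ka = [H+][A-]/[HA] = (1.66 × 10^-6)² / 1.20 × 10^-1 = 2.3 × 10^-11

Ka = 2.3 × 10^-11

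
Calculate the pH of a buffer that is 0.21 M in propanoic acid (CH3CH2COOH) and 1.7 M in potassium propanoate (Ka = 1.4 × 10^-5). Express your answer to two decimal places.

pH = 5.76

pKa = −log(1.4 × 10^-5) = 4.854
Henderson–Hasselbalch: pH = pKa + log([CH3CH2COO-]/[CH3CH2COOH]) = 4.854 + log(1.7/0.21)
pH = 4.854 + (+0.908) = 5.76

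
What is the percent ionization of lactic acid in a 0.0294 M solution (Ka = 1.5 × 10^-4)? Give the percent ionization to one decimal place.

6.9%

CH3CH(OH)COOH ⇌ CH3CH(OH)COO- + H+; let x = [H+] at equilibrium.
Solve x² + 0.00015x − 4.41e-06 = 0 → x = 2.03 × 10^-3 M
% ionization = x/C₀ × 100% = 2.03 × 10^-3/0.0294 × 100% = 6.9%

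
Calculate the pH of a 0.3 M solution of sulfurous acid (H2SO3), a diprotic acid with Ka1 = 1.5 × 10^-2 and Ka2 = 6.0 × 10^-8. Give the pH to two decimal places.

pH = 1.22

Ka1 ≫ Ka2, so treat the first dissociation as the only significant source of H+.
Ka1 = x²/(0.3 − x) = 1.5 × 10^-2
Solving the quadratic: x = (−Ka1 + √(Ka1² + 4·Ka1·C₀))/2 = 6.00 × 10^-2 M
pH = −log(6.00 × 10^-2) = 1.22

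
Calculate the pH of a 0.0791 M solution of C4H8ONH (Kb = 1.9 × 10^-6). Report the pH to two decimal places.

C4H8ONH + H2O ⇌ C4H8ONH2+ + OH-
Kb = [OH-]²/(0.0791 − [OH-]) = 1.9 × 10^-6
Since Kb ≪ C₀, [OH-] ≈ √(Kb·C₀) = 3.88 × 10^-4 M.
Check: 0.49% ionized — well under 5%, approximation valid.
pOH = 3.41, so pH = 14.00 − pOH = 10.59

pH = 10.59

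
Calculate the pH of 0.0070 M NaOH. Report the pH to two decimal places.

NaOH is a strong base; [OH-] = 0.007 M.
pOH = -log(0.007) = 2.15
pH = 14.00 - 2.15 = 11.85

pH = 11.85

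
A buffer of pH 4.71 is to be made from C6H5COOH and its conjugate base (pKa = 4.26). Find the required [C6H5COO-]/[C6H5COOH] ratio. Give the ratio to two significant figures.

pH = pKa + log(r) ⇒ log(r) = 4.71 − 4.26 = +0.45
r = [C6H5COO-]/[C6H5COOH] = 10^(+0.45) = 2.82

ratio = 2.8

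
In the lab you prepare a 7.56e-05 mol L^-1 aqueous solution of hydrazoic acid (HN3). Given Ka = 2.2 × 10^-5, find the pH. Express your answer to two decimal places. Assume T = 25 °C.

pH = 4.51

HN3 ⇌ N3- + H+
From the ICE table, Ka = [H+]²/(7.56e-05 − [H+]) = 2.2 × 10^-5.
Here C₀/Ka ≈ 3.44, so the small-[H+] approximation fails. Use the quadratic:
[H+] = (−Ka + √(Ka² + 4·Ka·C₀))/2 = 3.12 × 10^-5 M
pH = −log(3.12 × 10^-5) = 4.51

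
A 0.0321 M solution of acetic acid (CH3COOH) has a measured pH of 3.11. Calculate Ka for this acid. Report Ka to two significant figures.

[H+] = 10^(-3.11) = 7.76 × 10^-4 M
At equilibrium [HA] = 0.0321 − 7.76 × 10^-4 = 3.13 × 10^-2 M
Ka = [H+][A-]/[HA] = (7.76 × 10^-4)² / 3.13 × 10^-2 = 1.9 × 10^-5

Ka = 1.9 × 10^-5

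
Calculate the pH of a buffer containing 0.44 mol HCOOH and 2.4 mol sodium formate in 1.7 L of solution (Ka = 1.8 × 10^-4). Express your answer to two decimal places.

pKa = −log(1.8 × 10^-4) = 3.745
pH = pKa + log([A⁻]/[HA]) = 3.745 + log(2.4/0.44)
pH = 3.745 + (+0.737) = 4.48

pH = 4.48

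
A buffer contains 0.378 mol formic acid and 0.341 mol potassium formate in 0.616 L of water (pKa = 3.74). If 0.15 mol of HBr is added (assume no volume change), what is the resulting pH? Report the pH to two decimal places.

Added H+ converts HCOO- to HCOOH: HCOOH → 0.528 mol, HCOO- → 0.191 mol.
pH = pKa + log(n_HCOO-/n_HCOOH) = 3.74 + log(0.191/0.528) = 3.74 + (-0.442)

pH = 3.30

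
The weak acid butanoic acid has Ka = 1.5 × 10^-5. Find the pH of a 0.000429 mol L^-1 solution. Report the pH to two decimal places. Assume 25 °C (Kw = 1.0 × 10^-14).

CH3(CH2)2COOH ⇌ CH3(CH2)2COO- + H+
From the ICE table, Ka = [H+]²/(0.000429 − [H+]) = 1.5 × 10^-5.
The 5% rule fails; solving [H+]² + Ka·[H+] − Ka·C₀ = 0 exactly:
[H+] = [−1.5e-05 + √(1.5e-05² + 2.57e-08)]/2 = 7.31 × 10^-5 M
pH = −log[H+] = −log(7.31 × 10^-5) = 4.14

pH = 4.14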